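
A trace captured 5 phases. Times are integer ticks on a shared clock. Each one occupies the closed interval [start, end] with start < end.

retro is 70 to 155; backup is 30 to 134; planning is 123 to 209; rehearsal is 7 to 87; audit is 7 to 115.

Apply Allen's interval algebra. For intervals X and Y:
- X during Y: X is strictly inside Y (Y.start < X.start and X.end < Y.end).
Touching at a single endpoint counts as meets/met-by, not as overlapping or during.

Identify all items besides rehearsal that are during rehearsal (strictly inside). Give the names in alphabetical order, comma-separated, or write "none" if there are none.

Target rehearsal = [7, 87].
audit [7, 115] → started-by → no.
backup [30, 134] → overlapped-by → no.
planning [123, 209] → after → no.
retro [70, 155] → overlapped-by → no.
Result: none.

none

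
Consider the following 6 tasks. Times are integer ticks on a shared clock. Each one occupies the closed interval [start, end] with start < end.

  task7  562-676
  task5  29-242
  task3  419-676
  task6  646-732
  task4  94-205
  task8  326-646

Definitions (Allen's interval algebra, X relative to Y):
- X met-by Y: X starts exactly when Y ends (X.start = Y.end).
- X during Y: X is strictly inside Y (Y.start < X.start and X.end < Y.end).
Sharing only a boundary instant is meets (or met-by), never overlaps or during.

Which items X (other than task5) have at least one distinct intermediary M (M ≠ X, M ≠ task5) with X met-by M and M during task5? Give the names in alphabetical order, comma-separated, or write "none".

none

Target task5 = [29, 242].
Intermediaries M with M during task5: task4.
Via task4 — items with X met-by task4: none.
Union: none.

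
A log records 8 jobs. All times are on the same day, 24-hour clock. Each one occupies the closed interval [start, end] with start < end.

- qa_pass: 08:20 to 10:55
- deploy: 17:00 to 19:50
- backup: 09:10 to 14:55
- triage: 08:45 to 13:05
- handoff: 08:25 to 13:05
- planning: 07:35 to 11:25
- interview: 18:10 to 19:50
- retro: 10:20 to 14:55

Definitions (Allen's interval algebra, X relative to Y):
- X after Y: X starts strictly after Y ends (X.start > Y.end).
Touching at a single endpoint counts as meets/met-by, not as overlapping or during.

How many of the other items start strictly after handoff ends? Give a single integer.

Target handoff = [08:25, 13:05].
backup [09:10, 14:55] → overlapped-by → no.
deploy [17:00, 19:50] → after → counts.
interview [18:10, 19:50] → after → counts.
planning [07:35, 11:25] → overlaps → no.
qa_pass [08:20, 10:55] → overlaps → no.
retro [10:20, 14:55] → overlapped-by → no.
triage [08:45, 13:05] → finishes → no.
Total: 2.

2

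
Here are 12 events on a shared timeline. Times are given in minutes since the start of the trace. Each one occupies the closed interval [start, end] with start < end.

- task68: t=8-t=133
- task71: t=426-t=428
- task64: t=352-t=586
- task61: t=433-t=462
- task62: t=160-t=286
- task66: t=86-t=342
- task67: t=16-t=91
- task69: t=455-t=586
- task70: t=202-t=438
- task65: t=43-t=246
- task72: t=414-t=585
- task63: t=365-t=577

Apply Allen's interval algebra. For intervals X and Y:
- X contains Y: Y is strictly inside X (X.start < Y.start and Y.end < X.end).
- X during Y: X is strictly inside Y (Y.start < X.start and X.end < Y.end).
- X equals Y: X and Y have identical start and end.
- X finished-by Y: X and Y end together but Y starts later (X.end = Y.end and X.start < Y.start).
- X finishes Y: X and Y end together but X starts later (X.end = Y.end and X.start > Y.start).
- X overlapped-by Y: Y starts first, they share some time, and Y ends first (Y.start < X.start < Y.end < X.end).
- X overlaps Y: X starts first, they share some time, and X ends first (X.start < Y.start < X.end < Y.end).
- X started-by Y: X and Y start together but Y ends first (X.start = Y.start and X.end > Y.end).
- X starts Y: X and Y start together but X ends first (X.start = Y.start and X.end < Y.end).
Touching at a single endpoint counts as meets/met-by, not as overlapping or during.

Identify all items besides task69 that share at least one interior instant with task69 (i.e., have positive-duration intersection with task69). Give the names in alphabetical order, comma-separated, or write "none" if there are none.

task61, task63, task64, task72

Target task69 = [t=455, t=586].
task61 [t=433, t=462] → overlaps → yes.
task62 [t=160, t=286] → before → no.
task63 [t=365, t=577] → overlaps → yes.
task64 [t=352, t=586] → finished-by → yes.
task65 [t=43, t=246] → before → no.
task66 [t=86, t=342] → before → no.
task67 [t=16, t=91] → before → no.
task68 [t=8, t=133] → before → no.
task70 [t=202, t=438] → before → no.
task71 [t=426, t=428] → before → no.
task72 [t=414, t=585] → overlaps → yes.
Result: task61, task63, task64, task72.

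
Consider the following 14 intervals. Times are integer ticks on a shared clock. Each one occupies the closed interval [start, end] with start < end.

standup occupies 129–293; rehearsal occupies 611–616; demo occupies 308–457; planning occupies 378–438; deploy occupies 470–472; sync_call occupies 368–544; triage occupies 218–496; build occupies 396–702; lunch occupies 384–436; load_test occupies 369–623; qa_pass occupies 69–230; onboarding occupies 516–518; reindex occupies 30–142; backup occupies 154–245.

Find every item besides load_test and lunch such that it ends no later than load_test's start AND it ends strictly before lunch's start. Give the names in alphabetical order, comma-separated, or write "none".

backup, qa_pass, reindex, standup

Conditions: its end is no later than load_test's start (X.end <= 369) AND its end is strictly before lunch's start (X.end < 384).
backup: end 245 <= 369? ✓; end 245 < 384? ✓ → yes.
build: end 702 <= 369? ✗; end 702 < 384? ✗ → no.
demo: end 457 <= 369? ✗; end 457 < 384? ✗ → no.
deploy: end 472 <= 369? ✗; end 472 < 384? ✗ → no.
onboarding: end 518 <= 369? ✗; end 518 < 384? ✗ → no.
planning: end 438 <= 369? ✗; end 438 < 384? ✗ → no.
qa_pass: end 230 <= 369? ✓; end 230 < 384? ✓ → yes.
rehearsal: end 616 <= 369? ✗; end 616 < 384? ✗ → no.
reindex: end 142 <= 369? ✓; end 142 < 384? ✓ → yes.
standup: end 293 <= 369? ✓; end 293 < 384? ✓ → yes.
sync_call: end 544 <= 369? ✗; end 544 < 384? ✗ → no.
triage: end 496 <= 369? ✗; end 496 < 384? ✗ → no.
Result: backup, qa_pass, reindex, standup.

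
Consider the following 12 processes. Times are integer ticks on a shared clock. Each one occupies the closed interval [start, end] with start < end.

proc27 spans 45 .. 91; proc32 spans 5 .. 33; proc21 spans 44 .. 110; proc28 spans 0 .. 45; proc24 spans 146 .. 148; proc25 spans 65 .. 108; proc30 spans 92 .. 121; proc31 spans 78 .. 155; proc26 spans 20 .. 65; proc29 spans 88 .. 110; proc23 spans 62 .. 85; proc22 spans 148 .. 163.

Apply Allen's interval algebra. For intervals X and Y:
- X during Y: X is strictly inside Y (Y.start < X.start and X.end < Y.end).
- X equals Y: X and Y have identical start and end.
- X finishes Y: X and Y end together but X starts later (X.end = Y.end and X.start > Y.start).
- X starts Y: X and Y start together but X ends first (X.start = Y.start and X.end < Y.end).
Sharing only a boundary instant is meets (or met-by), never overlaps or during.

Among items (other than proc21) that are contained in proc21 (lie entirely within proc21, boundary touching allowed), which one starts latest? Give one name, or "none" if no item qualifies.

Target proc21 = [44, 110].
proc22 [148, 163] → after → excluded.
proc23 [62, 85] → during → candidate.
proc24 [146, 148] → after → excluded.
proc25 [65, 108] → during → candidate.
proc26 [20, 65] → overlaps → excluded.
proc27 [45, 91] → during → candidate.
proc28 [0, 45] → overlaps → excluded.
proc29 [88, 110] → finishes → candidate.
proc30 [92, 121] → overlapped-by → excluded.
proc31 [78, 155] → overlapped-by → excluded.
proc32 [5, 33] → before → excluded.
Among candidates, latest start is 88 → proc29.

proc29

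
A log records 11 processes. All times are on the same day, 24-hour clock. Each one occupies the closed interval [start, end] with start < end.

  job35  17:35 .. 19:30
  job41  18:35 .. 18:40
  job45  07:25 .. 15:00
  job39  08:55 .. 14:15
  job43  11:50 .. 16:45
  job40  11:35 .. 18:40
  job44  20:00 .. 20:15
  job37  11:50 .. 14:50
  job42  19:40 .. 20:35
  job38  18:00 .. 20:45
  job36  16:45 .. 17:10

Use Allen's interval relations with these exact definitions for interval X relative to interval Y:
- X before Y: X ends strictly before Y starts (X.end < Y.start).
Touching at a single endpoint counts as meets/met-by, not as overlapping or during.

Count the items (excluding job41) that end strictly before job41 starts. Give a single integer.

5

Target job41 = [18:35, 18:40].
job35 [17:35, 19:30] → contains → no.
job36 [16:45, 17:10] → before → counts.
job37 [11:50, 14:50] → before → counts.
job38 [18:00, 20:45] → contains → no.
job39 [08:55, 14:15] → before → counts.
job40 [11:35, 18:40] → finished-by → no.
job42 [19:40, 20:35] → after → no.
job43 [11:50, 16:45] → before → counts.
job44 [20:00, 20:15] → after → no.
job45 [07:25, 15:00] → before → counts.
Total: 5.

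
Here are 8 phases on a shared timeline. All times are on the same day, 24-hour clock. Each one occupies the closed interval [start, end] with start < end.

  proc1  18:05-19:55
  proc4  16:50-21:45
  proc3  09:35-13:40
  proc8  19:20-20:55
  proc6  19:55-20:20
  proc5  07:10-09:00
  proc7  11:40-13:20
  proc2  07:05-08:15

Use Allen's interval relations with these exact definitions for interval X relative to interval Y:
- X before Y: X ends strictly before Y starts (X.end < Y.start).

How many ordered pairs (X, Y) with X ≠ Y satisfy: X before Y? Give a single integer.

20

Checking all 56 ordered pairs for relation 'before'; matching pairs in alphabetical order:
(proc2, proc1): proc2 before proc1 ✓
(proc2, proc3): proc2 before proc3 ✓
(proc2, proc4): proc2 before proc4 ✓
(proc2, proc6): proc2 before proc6 ✓
(proc2, proc7): proc2 before proc7 ✓
(proc2, proc8): proc2 before proc8 ✓
(proc3, proc1): proc3 before proc1 ✓
(proc3, proc4): proc3 before proc4 ✓
(proc3, proc6): proc3 before proc6 ✓
(proc3, proc8): proc3 before proc8 ✓
(proc5, proc1): proc5 before proc1 ✓
(proc5, proc3): proc5 before proc3 ✓
(proc5, proc4): proc5 before proc4 ✓
(proc5, proc6): proc5 before proc6 ✓
(proc5, proc7): proc5 before proc7 ✓
(proc5, proc8): proc5 before proc8 ✓
(proc7, proc1): proc7 before proc1 ✓
(proc7, proc4): proc7 before proc4 ✓
(proc7, proc6): proc7 before proc6 ✓
(proc7, proc8): proc7 before proc8 ✓
Count: 20.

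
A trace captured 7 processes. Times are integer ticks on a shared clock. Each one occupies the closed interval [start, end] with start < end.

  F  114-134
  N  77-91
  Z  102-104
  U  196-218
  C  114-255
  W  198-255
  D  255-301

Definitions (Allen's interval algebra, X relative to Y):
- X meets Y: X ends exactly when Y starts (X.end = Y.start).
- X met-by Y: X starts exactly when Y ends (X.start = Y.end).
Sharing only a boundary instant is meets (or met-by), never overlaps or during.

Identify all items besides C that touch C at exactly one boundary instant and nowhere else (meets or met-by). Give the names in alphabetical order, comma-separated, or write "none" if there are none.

Target C = [114, 255].
D [255, 301] → met-by → yes.
F [114, 134] → starts → no.
N [77, 91] → before → no.
U [196, 218] → during → no.
W [198, 255] → finishes → no.
Z [102, 104] → before → no.
Result: D.

D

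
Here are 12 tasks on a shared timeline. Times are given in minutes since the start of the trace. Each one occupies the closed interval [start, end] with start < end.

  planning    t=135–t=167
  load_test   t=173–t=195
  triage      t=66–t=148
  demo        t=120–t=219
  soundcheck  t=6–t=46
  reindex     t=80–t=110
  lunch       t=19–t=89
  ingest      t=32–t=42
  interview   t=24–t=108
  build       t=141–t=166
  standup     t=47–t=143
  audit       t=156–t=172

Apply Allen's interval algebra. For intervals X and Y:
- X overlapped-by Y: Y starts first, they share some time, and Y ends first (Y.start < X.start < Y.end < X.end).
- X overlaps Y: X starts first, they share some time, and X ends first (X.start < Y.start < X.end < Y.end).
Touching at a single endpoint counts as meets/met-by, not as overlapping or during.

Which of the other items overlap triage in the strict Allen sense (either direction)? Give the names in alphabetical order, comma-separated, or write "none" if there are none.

build, demo, interview, lunch, planning, standup

Target triage = [t=66, t=148].
audit [t=156, t=172] → after → no.
build [t=141, t=166] → overlapped-by → yes.
demo [t=120, t=219] → overlapped-by → yes.
ingest [t=32, t=42] → before → no.
interview [t=24, t=108] → overlaps → yes.
load_test [t=173, t=195] → after → no.
lunch [t=19, t=89] → overlaps → yes.
planning [t=135, t=167] → overlapped-by → yes.
reindex [t=80, t=110] → during → no.
soundcheck [t=6, t=46] → before → no.
standup [t=47, t=143] → overlaps → yes.
Result: build, demo, interview, lunch, planning, standup.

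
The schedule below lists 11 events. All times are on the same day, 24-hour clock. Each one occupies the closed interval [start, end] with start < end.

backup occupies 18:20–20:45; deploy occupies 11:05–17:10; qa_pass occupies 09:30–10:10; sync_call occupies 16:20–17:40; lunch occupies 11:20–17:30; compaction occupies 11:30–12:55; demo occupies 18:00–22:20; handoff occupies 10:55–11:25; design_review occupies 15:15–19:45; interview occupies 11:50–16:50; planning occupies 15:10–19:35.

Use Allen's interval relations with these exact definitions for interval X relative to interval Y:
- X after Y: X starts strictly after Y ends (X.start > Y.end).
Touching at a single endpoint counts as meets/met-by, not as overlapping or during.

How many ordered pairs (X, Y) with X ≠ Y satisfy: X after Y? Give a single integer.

30

Checking all 110 ordered pairs for relation 'after'; matching pairs in alphabetical order:
(backup, compaction): backup after compaction ✓
(backup, deploy): backup after deploy ✓
(backup, handoff): backup after handoff ✓
(backup, interview): backup after interview ✓
(backup, lunch): backup after lunch ✓
(backup, qa_pass): backup after qa_pass ✓
(backup, sync_call): backup after sync_call ✓
(compaction, handoff): compaction after handoff ✓
(compaction, qa_pass): compaction after qa_pass ✓
(demo, compaction): demo after compaction ✓
(demo, deploy): demo after deploy ✓
(demo, handoff): demo after handoff ✓
(demo, interview): demo after interview ✓
(demo, lunch): demo after lunch ✓
(demo, qa_pass): demo after qa_pass ✓
(demo, sync_call): demo after sync_call ✓
(deploy, qa_pass): deploy after qa_pass ✓
(design_review, compaction): design_review after compaction ✓
(design_review, handoff): design_review after handoff ✓
(design_review, qa_pass): design_review after qa_pass ✓
(handoff, qa_pass): handoff after qa_pass ✓
(interview, handoff): interview after handoff ✓
(interview, qa_pass): interview after qa_pass ✓
(lunch, qa_pass): lunch after qa_pass ✓
... plus 6 further pairs not listed.
Count: 30.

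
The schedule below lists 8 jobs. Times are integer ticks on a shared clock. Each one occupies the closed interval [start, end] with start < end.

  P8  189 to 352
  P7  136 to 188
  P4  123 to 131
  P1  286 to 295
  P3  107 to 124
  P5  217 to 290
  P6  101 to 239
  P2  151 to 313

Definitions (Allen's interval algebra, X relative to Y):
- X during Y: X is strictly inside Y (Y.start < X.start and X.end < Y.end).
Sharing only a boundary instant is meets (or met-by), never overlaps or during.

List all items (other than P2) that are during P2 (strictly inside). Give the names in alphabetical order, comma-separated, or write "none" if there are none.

P1, P5

Target P2 = [151, 313].
P1 [286, 295] → during → yes.
P3 [107, 124] → before → no.
P4 [123, 131] → before → no.
P5 [217, 290] → during → yes.
P6 [101, 239] → overlaps → no.
P7 [136, 188] → overlaps → no.
P8 [189, 352] → overlapped-by → no.
Result: P1, P5.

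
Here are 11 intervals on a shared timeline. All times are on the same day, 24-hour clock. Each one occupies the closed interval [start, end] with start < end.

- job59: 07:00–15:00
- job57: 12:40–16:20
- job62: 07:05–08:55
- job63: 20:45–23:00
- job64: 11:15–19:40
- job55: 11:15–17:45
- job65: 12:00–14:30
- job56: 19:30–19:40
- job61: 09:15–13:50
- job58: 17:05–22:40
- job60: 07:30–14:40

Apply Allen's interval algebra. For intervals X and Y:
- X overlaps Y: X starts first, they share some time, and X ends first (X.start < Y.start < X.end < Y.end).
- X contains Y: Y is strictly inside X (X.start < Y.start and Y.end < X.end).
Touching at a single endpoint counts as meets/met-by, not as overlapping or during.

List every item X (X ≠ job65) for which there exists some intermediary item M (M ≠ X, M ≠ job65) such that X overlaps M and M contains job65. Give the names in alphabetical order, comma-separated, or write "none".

Target job65 = [12:00, 14:30].
Intermediaries M with M contains job65: job55, job59, job60, job64.
Via job55 — items with X overlaps job55: job59, job60, job61.
Via job59 — items with X overlaps job59: none.
Via job60 — items with X overlaps job60: job62.
Via job64 — items with X overlaps job64: job59, job60, job61.
Union: job59, job60, job61, job62.

job59, job60, job61, job62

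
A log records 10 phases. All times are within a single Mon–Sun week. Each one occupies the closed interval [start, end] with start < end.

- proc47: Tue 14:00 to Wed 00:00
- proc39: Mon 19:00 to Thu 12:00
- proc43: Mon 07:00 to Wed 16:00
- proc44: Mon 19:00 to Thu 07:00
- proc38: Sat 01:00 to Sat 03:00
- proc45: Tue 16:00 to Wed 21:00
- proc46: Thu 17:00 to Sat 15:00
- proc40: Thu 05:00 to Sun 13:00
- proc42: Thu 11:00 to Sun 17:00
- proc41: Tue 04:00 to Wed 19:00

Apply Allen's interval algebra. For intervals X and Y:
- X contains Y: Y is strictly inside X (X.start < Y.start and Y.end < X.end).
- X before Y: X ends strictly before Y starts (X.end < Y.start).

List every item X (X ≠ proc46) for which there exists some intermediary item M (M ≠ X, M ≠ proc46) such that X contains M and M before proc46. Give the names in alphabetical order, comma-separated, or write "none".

proc39, proc41, proc43, proc44

Target proc46 = [Thu 17:00, Sat 15:00].
Intermediaries M with M before proc46: proc39, proc41, proc43, proc44, proc45, proc47.
Via proc39 — items with X contains proc39: none.
Via proc41 — items with X contains proc41: proc39, proc44.
Via proc43 — items with X contains proc43: none.
Via proc44 — items with X contains proc44: none.
Via proc45 — items with X contains proc45: proc39, proc44.
Via proc47 — items with X contains proc47: proc39, proc41, proc43, proc44.
Union: proc39, proc41, proc43, proc44.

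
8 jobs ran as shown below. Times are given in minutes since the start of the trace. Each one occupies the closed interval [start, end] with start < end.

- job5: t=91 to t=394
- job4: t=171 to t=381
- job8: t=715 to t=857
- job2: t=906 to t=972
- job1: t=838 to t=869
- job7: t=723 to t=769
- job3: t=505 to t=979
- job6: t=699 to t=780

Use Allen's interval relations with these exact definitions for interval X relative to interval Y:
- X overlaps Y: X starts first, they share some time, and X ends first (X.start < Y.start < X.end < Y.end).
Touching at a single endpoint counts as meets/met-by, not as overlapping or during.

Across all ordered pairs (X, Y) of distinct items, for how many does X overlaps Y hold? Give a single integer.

2

Checking all 56 ordered pairs for relation 'overlaps'; matching pairs in alphabetical order:
(job6, job8): job6 overlaps job8 ✓
(job8, job1): job8 overlaps job1 ✓
Count: 2.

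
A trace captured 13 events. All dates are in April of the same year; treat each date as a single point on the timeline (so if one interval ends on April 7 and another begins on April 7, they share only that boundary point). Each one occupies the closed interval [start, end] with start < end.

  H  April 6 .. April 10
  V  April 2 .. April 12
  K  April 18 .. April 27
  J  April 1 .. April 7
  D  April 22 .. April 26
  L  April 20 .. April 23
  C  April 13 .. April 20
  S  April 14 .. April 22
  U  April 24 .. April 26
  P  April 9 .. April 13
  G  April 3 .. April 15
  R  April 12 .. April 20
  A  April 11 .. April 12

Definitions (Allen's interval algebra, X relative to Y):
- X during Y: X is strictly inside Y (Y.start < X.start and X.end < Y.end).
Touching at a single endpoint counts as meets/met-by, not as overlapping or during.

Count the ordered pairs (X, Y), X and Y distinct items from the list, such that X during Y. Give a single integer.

8

Checking all 156 ordered pairs for relation 'during'; matching pairs in alphabetical order:
(A, G): A during G ✓
(A, P): A during P ✓
(D, K): D during K ✓
(H, G): H during G ✓
(H, V): H during V ✓
(L, K): L during K ✓
(P, G): P during G ✓
(U, K): U during K ✓
Count: 8.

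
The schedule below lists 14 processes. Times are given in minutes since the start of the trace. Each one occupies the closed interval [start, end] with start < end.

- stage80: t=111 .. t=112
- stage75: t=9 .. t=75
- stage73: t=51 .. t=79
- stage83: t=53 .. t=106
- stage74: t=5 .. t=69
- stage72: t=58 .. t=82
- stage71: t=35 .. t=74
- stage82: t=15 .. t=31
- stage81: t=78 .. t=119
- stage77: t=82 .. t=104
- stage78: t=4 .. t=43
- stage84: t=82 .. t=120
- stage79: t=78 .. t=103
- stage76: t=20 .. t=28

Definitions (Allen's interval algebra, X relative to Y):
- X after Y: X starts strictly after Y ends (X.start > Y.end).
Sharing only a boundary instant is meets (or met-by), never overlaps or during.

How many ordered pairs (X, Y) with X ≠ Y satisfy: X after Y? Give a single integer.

Checking all 182 ordered pairs for relation 'after'; matching pairs in alphabetical order:
(stage71, stage76): stage71 after stage76 ✓
(stage71, stage82): stage71 after stage82 ✓
(stage72, stage76): stage72 after stage76 ✓
(stage72, stage78): stage72 after stage78 ✓
(stage72, stage82): stage72 after stage82 ✓
(stage73, stage76): stage73 after stage76 ✓
(stage73, stage78): stage73 after stage78 ✓
(stage73, stage82): stage73 after stage82 ✓
(stage77, stage71): stage77 after stage71 ✓
(stage77, stage73): stage77 after stage73 ✓
(stage77, stage74): stage77 after stage74 ✓
(stage77, stage75): stage77 after stage75 ✓
(stage77, stage76): stage77 after stage76 ✓
(stage77, stage78): stage77 after stage78 ✓
(stage77, stage82): stage77 after stage82 ✓
(stage79, stage71): stage79 after stage71 ✓
(stage79, stage74): stage79 after stage74 ✓
(stage79, stage75): stage79 after stage75 ✓
(stage79, stage76): stage79 after stage76 ✓
(stage79, stage78): stage79 after stage78 ✓
(stage79, stage82): stage79 after stage82 ✓
(stage80, stage71): stage80 after stage71 ✓
(stage80, stage72): stage80 after stage72 ✓
(stage80, stage73): stage80 after stage73 ✓
... plus 24 further pairs not listed.
Count: 48.

48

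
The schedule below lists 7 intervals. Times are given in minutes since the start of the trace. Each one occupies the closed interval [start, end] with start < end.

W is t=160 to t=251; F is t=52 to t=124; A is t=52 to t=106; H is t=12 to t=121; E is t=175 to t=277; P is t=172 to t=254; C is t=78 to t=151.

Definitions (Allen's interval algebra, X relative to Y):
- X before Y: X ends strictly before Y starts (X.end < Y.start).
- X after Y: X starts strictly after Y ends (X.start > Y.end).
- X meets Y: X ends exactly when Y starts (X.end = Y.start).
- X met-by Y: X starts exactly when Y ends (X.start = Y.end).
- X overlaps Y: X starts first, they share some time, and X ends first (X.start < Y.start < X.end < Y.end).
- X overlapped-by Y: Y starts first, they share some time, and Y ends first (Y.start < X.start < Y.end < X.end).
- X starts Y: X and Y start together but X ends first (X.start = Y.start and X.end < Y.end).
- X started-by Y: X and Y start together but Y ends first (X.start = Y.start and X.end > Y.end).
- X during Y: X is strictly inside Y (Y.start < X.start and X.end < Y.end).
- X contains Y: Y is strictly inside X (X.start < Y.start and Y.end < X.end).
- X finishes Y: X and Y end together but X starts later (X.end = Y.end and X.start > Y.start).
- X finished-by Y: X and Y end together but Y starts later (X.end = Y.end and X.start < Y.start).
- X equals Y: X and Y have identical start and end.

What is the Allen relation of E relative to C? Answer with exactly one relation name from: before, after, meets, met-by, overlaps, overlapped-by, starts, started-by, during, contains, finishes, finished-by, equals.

after

E = [t=175, t=277]; C = [t=78, t=151].
Compare endpoints: E.start > C.start, E.start > C.end, E.end > C.start, E.end > C.end.
That pattern is 'after'.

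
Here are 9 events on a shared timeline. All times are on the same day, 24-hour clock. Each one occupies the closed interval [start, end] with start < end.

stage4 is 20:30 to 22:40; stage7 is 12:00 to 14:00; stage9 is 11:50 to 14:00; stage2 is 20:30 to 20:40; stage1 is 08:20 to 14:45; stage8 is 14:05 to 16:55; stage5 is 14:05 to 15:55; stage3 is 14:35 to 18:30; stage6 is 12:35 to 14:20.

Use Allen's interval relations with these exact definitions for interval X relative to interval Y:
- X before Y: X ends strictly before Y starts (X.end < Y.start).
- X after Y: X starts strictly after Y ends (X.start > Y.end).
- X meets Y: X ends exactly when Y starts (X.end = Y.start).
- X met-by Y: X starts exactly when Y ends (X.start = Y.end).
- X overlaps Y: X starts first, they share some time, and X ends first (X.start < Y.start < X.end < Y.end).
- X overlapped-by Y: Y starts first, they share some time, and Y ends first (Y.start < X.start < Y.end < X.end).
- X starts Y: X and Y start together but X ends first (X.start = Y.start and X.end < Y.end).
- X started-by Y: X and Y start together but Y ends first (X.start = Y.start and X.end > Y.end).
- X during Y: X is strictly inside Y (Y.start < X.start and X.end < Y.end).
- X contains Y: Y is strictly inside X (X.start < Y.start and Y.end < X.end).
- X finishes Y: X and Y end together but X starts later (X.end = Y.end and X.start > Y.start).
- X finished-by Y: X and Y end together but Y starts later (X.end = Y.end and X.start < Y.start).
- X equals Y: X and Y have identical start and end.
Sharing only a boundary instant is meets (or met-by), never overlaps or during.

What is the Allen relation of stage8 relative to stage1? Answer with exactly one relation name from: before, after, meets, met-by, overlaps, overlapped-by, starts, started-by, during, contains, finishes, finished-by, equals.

overlapped-by

stage8 = [14:05, 16:55]; stage1 = [08:20, 14:45].
Compare endpoints: stage8.start > stage1.start, stage8.start < stage1.end, stage8.end > stage1.start, stage8.end > stage1.end.
That pattern is 'overlapped-by'.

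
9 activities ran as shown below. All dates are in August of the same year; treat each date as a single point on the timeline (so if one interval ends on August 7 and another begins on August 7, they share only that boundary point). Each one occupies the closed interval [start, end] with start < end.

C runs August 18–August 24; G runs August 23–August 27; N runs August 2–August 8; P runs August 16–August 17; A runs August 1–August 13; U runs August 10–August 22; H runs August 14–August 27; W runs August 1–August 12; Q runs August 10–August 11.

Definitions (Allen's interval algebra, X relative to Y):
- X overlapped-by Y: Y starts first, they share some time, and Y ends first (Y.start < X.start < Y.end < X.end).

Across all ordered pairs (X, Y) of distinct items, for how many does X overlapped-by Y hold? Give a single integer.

5

Checking all 72 ordered pairs for relation 'overlapped-by'; matching pairs in alphabetical order:
(C, U): C overlapped-by U ✓
(G, C): G overlapped-by C ✓
(H, U): H overlapped-by U ✓
(U, A): U overlapped-by A ✓
(U, W): U overlapped-by W ✓
Count: 5.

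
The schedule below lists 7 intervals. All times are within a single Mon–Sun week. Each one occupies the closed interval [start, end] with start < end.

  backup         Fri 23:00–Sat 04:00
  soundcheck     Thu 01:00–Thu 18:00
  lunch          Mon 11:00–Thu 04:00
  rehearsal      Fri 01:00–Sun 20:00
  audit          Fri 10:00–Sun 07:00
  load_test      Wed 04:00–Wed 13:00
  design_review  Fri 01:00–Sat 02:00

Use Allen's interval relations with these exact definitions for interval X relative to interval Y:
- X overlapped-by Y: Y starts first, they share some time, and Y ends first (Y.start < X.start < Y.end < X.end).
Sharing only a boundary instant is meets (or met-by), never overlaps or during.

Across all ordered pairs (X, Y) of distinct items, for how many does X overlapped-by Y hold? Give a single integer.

Checking all 42 ordered pairs for relation 'overlapped-by'; matching pairs in alphabetical order:
(audit, design_review): audit overlapped-by design_review ✓
(backup, design_review): backup overlapped-by design_review ✓
(soundcheck, lunch): soundcheck overlapped-by lunch ✓
Count: 3.

3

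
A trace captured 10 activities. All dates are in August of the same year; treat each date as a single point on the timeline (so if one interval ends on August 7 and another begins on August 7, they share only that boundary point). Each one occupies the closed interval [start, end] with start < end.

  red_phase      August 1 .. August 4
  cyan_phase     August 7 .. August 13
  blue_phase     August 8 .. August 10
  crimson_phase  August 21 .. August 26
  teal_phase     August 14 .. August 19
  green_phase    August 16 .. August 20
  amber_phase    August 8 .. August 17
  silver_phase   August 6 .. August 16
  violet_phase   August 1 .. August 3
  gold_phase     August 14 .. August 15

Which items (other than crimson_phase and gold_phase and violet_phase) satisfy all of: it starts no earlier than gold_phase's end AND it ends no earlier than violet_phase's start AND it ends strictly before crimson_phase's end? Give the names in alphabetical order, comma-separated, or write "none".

green_phase

Conditions: its start is no earlier than gold_phase's end (X.start >= August 15) AND its end is no earlier than violet_phase's start (X.end >= August 1) AND its end is strictly before crimson_phase's end (X.end < August 26).
amber_phase: start August 8 >= August 15? ✗; end August 17 >= August 1? ✓; end August 17 < August 26? ✓ → no.
blue_phase: start August 8 >= August 15? ✗; end August 10 >= August 1? ✓; end August 10 < August 26? ✓ → no.
cyan_phase: start August 7 >= August 15? ✗; end August 13 >= August 1? ✓; end August 13 < August 26? ✓ → no.
green_phase: start August 16 >= August 15? ✓; end August 20 >= August 1? ✓; end August 20 < August 26? ✓ → yes.
red_phase: start August 1 >= August 15? ✗; end August 4 >= August 1? ✓; end August 4 < August 26? ✓ → no.
silver_phase: start August 6 >= August 15? ✗; end August 16 >= August 1? ✓; end August 16 < August 26? ✓ → no.
teal_phase: start August 14 >= August 15? ✗; end August 19 >= August 1? ✓; end August 19 < August 26? ✓ → no.
Result: green_phase.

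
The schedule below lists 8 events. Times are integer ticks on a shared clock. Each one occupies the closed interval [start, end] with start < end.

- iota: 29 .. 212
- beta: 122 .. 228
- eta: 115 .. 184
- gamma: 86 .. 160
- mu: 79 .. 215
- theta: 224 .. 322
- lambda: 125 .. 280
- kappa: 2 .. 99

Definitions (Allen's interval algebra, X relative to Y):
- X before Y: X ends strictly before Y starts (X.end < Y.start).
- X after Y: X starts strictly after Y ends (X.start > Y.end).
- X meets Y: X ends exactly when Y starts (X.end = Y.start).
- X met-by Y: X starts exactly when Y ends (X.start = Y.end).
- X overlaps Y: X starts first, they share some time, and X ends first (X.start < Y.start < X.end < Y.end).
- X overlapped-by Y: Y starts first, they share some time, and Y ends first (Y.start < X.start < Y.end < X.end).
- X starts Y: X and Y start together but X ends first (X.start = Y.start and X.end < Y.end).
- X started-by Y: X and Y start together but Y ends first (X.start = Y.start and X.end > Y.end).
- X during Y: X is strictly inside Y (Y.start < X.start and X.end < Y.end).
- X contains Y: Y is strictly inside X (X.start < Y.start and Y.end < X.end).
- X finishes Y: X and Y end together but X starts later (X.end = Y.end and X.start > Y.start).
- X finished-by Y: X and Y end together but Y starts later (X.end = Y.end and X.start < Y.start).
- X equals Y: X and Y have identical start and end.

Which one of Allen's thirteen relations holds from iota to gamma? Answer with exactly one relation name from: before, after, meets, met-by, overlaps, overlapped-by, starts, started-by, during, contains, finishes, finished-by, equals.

contains

iota = [29, 212]; gamma = [86, 160].
Compare endpoints: iota.start < gamma.start, iota.start < gamma.end, iota.end > gamma.start, iota.end > gamma.end.
That pattern is 'contains'.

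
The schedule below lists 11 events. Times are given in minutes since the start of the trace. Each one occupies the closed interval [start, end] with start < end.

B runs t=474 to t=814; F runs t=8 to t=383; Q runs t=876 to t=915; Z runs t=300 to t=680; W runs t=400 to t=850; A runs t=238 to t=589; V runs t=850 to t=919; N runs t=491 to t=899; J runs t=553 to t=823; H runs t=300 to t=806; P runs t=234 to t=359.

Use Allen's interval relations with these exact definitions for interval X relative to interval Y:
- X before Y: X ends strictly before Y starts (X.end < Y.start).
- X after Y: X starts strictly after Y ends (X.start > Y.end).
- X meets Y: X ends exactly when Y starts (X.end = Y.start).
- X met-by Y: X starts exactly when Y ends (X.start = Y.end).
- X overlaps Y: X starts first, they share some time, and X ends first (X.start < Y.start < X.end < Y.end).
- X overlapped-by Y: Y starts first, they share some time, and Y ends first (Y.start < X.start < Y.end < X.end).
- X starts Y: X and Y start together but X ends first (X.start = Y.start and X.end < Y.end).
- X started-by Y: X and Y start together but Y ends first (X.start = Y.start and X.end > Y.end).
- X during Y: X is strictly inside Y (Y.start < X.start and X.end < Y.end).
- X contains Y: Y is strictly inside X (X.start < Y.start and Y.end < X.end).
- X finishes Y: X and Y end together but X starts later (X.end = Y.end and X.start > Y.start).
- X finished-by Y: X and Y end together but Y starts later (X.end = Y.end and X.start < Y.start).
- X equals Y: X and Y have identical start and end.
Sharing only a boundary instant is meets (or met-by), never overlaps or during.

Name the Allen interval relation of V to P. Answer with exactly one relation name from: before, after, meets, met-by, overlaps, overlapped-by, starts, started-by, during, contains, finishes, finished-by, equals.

V = [t=850, t=919]; P = [t=234, t=359].
Compare endpoints: V.start > P.start, V.start > P.end, V.end > P.start, V.end > P.end.
That pattern is 'after'.

after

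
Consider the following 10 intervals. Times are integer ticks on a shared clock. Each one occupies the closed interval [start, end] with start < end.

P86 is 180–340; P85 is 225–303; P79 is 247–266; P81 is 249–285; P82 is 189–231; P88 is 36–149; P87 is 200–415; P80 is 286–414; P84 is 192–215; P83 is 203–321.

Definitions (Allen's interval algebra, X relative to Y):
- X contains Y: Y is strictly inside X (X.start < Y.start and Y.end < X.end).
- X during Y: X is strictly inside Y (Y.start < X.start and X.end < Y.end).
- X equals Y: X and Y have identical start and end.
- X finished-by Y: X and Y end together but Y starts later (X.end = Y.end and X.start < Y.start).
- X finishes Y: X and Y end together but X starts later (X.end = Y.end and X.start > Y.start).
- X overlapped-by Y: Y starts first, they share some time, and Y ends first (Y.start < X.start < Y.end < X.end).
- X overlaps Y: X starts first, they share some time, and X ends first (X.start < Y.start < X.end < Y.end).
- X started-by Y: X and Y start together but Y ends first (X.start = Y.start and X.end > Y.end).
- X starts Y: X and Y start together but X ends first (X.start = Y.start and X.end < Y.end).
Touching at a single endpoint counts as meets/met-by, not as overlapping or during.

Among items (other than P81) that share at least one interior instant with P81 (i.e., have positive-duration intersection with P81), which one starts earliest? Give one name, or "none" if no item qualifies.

P86

Target P81 = [249, 285].
P79 [247, 266] → overlaps → candidate.
P80 [286, 414] → after → excluded.
P82 [189, 231] → before → excluded.
P83 [203, 321] → contains → candidate.
P84 [192, 215] → before → excluded.
P85 [225, 303] → contains → candidate.
P86 [180, 340] → contains → candidate.
P87 [200, 415] → contains → candidate.
P88 [36, 149] → before → excluded.
Among candidates, earliest start is 180 → P86.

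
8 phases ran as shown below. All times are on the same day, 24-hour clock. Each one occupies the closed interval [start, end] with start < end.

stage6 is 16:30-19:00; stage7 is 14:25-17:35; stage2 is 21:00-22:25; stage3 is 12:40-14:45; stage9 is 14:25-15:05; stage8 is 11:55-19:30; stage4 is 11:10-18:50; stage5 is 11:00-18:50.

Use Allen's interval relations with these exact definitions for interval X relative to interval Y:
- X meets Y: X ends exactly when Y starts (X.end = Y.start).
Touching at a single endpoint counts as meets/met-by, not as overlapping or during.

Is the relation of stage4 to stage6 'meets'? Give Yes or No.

No

stage4 = [11:10, 18:50], stage6 = [16:30, 19:00].
Actual relation of stage4 to stage6: overlaps.
Asked whether 'meets' holds → No.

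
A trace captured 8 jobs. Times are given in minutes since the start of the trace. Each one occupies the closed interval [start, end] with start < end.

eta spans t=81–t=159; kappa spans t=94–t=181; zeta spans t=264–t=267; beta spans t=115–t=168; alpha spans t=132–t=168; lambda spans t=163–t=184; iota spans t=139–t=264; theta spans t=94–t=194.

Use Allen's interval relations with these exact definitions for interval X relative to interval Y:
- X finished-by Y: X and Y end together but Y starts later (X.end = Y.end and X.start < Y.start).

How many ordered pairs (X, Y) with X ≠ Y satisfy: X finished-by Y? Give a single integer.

1

Checking all 56 ordered pairs for relation 'finished-by'; matching pairs in alphabetical order:
(beta, alpha): beta finished-by alpha ✓
Count: 1.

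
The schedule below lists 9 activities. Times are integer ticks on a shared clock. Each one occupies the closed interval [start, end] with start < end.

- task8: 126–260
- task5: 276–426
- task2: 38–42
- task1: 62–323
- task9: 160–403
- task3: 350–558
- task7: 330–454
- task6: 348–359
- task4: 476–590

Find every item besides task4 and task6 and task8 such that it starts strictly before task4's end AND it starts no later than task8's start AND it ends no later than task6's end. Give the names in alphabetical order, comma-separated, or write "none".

task1, task2

Conditions: its start is strictly before task4's end (X.start < 590) AND its start is no later than task8's start (X.start <= 126) AND its end is no later than task6's end (X.end <= 359).
task1: start 62 < 590? ✓; start 62 <= 126? ✓; end 323 <= 359? ✓ → yes.
task2: start 38 < 590? ✓; start 38 <= 126? ✓; end 42 <= 359? ✓ → yes.
task3: start 350 < 590? ✓; start 350 <= 126? ✗; end 558 <= 359? ✗ → no.
task5: start 276 < 590? ✓; start 276 <= 126? ✗; end 426 <= 359? ✗ → no.
task7: start 330 < 590? ✓; start 330 <= 126? ✗; end 454 <= 359? ✗ → no.
task9: start 160 < 590? ✓; start 160 <= 126? ✗; end 403 <= 359? ✗ → no.
Result: task1, task2.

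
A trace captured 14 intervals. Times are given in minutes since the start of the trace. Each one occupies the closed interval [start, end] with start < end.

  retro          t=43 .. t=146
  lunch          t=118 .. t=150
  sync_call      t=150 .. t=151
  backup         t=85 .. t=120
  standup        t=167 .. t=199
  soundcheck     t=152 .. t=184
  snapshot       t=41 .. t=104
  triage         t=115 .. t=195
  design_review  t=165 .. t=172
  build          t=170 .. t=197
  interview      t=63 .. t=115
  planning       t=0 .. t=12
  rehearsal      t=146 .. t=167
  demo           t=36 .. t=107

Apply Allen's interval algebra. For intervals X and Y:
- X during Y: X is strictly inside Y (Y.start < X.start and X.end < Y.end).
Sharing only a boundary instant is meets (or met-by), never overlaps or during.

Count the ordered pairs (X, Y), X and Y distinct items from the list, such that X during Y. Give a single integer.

11

Checking all 182 ordered pairs for relation 'during'; matching pairs in alphabetical order:
(backup, retro): backup during retro ✓
(build, standup): build during standup ✓
(design_review, soundcheck): design_review during soundcheck ✓
(design_review, triage): design_review during triage ✓
(interview, retro): interview during retro ✓
(lunch, triage): lunch during triage ✓
(rehearsal, triage): rehearsal during triage ✓
(snapshot, demo): snapshot during demo ✓
(soundcheck, triage): soundcheck during triage ✓
(sync_call, rehearsal): sync_call during rehearsal ✓
(sync_call, triage): sync_call during triage ✓
Count: 11.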